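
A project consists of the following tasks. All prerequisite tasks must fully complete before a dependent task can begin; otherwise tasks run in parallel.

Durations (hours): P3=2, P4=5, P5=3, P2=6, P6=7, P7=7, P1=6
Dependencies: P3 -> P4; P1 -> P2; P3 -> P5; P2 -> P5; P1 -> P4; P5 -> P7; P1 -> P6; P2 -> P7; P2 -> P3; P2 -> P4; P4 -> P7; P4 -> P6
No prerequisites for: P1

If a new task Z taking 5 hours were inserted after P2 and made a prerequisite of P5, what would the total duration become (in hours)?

27

Originally the project takes 26 hours.
With Z inserted, P5 now waits for max(P3, P2, Z).
New critical path: P1→P2→Z→P5→P7 = 6+6+5+3+7 = 27 ⇒ 27 hours.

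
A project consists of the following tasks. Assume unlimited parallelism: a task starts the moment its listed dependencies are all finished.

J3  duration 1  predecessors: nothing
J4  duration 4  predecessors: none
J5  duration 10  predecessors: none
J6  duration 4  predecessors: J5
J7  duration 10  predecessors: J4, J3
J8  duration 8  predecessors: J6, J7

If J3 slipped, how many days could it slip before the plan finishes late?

3

J4→J7→J8 = 4+10+8 = 22 sets the makespan at 22 days.
J3 finishes as early as 1 and must finish by 4.
So J3 can slip 4 − 1 = 3 days.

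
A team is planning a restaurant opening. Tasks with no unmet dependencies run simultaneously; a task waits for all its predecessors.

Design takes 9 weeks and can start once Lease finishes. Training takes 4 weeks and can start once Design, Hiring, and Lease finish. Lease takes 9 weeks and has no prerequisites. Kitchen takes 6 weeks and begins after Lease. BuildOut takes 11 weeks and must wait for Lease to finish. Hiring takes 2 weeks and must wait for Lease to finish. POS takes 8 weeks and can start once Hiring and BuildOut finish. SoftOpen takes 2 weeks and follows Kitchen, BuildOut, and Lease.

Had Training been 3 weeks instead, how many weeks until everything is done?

28

As given, the longest chain is Lease→BuildOut→POS = 9+11+8 = 28, so the finish is 28 weeks.
Training is off the critical path — its longest chain is 22 weeks, giving 6 of slack.
No other chain overtakes it, so the finish is 28 weeks.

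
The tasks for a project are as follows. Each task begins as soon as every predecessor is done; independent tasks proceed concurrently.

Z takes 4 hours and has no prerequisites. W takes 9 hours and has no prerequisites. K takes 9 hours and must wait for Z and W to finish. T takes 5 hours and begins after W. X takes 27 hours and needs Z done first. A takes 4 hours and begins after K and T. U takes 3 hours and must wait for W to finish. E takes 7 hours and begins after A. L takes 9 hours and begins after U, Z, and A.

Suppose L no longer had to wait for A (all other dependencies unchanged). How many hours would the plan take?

31

Before: longest chain Z→X = 4+27 = 31, finish 31.
Without A→L, L's earliest start moves from 22 to 12.
The longest chain is now Z→X = 4+27 = 31, so the plan takes 31 hours.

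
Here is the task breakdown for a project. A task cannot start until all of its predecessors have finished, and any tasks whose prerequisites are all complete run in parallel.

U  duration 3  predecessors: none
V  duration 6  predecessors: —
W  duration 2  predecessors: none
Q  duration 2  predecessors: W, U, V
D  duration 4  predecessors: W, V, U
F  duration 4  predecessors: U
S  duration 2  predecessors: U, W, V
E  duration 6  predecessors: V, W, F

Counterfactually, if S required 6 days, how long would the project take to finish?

13

The binding path is U→F→E = 3+4+6 = 13; finish at 13 days.
The longest path through S is only 8 days, so S has float 5.
The critical path is still U→F→E; finish is now 13 days.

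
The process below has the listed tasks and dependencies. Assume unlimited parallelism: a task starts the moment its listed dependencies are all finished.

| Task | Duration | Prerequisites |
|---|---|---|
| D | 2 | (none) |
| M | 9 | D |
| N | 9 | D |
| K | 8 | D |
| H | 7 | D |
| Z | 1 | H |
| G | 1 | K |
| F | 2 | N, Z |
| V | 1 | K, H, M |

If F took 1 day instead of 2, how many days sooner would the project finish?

As given, the longest chain is D→N→F = 2+9+2 = 13, so the finish is 13 days.
F lies on that path, so at 1 day the path becomes 12 days.
Now D→M→V = 2+9+1 = 12 is longest, so the finish becomes 12 days.
Change in finish: 12 − 13 = -1 days.

1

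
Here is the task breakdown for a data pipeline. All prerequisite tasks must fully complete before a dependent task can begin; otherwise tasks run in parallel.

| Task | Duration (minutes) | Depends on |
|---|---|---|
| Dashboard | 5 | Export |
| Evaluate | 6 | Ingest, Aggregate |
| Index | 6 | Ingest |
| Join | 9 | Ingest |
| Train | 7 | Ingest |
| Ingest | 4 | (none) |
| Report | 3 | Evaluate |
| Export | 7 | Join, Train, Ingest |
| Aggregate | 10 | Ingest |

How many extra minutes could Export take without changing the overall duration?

Ingest→Join→Export→Dashboard = 4+9+7+5 = 25 sets the makespan at 25 minutes.
Longest path through Export: 25 minutes (earliest finish 20, latest finish 20).
So Export can slip 20 − 20 = 0 minutes.

0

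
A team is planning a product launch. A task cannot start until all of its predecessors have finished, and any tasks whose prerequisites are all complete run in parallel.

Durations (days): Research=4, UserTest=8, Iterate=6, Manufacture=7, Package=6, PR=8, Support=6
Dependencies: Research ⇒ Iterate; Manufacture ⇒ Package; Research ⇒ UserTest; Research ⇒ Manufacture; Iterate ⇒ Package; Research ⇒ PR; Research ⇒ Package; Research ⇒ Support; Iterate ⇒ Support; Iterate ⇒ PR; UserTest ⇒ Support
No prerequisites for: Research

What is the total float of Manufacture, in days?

1

Research→UserTest→Support = 4+8+6 = 18 sets the makespan at 18 days.
Manufacture finishes as early as 11 and must finish by 12.
Slack of Manufacture = 5 − 4 = 1 day.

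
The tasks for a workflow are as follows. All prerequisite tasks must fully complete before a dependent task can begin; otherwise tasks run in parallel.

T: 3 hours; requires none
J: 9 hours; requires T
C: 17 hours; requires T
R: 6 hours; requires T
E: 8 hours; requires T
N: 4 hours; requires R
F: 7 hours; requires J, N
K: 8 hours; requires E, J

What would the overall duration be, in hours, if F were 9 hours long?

The binding path is T→R→N→F = 3+6+4+7 = 20; finish at 20 hours.
F lies on that path, so at 9 hours the path becomes 22 hours.
No other chain overtakes it, so the finish is 22 hours.

22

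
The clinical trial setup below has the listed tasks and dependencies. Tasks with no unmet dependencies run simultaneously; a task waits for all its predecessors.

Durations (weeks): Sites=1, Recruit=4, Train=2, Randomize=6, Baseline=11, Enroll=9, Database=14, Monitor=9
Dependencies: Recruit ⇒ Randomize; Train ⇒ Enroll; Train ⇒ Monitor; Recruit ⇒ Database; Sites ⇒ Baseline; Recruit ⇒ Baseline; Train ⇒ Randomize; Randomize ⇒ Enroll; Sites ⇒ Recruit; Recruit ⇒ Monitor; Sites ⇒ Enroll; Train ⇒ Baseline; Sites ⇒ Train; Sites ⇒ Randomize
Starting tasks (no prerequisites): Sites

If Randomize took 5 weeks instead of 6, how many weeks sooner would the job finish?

Critical path before the change: Sites→Recruit→Randomize→Enroll = 1+4+6+9 = 20 giving 20 weeks.
Randomize is on the critical path; changing it to 5 makes that path 19 weeks.
No other chain overtakes it, so the finish is 19 weeks.
Change in finish: 19 − 20 = -1 weeks.

1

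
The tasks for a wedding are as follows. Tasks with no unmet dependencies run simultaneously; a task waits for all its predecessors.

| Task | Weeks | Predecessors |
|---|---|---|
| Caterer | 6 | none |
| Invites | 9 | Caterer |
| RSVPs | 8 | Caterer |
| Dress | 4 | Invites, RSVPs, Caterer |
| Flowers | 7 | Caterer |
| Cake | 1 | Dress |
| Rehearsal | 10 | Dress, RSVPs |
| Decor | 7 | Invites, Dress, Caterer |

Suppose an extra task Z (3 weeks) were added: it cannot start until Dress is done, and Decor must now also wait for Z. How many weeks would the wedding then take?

Originally the wedding takes 29 weeks.
With Z inserted, Decor now waits for max(Invites, Dress, Caterer, Z).
New critical path: Caterer→Invites→Dress→Z→Decor = 6+9+4+3+7 = 29 ⇒ 29 weeks.

29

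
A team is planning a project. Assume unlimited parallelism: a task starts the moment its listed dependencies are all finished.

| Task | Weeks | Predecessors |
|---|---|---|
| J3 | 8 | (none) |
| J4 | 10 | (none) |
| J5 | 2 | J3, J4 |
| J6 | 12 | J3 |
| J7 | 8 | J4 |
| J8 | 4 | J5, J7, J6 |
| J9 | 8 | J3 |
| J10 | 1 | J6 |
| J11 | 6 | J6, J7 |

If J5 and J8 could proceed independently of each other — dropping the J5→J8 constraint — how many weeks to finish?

26

Original critical path: J3→J6→J11 = 8+12+6 = 26 ⇒ 26 weeks.
Dropping J5→J8 doesn't change J8's earliest start (20); another predecessor still binds.
The longest chain is now J3→J6→J11 = 8+12+6 = 26, so the schedule takes 26 weeks.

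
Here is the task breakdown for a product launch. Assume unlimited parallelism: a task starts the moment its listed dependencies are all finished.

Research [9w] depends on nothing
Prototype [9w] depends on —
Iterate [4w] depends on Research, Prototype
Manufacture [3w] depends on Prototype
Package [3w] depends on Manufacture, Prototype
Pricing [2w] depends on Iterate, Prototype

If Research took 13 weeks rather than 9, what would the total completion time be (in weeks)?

Critical path before the change: Research→Iterate→Pricing = 9+4+2 = 15 giving 15 weeks.
Since Research is critical, the +4 change carries straight to that chain (now 19 weeks).
That remains the longest chain; total 19 weeks.

19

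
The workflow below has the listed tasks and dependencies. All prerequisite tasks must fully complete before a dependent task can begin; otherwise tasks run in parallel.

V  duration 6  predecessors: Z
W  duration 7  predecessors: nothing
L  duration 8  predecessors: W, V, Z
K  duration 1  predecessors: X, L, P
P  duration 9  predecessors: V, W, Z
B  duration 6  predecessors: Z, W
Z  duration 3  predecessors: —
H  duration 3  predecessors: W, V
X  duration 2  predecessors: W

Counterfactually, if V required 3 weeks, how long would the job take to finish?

Actual critical path: Z→V→P→K = 3+6+9+1 = 19 ⇒ 19 weeks.
V lies on that path, so at 3 weeks the path becomes 16 weeks.
Now W→P→K = 7+9+1 = 17 is longest, so the finish becomes 17 weeks.

17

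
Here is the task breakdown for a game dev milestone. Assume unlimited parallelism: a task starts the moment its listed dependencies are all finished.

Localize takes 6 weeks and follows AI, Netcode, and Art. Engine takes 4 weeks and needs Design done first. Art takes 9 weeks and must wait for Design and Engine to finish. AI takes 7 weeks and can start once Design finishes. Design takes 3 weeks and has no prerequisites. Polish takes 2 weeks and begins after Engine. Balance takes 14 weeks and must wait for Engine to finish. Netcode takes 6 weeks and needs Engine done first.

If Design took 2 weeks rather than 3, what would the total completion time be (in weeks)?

Critical path before the change: Design→Engine→Art→Localize = 3+4+9+6 = 22 giving 22 weeks.
Since Design is critical, the -1 change carries straight to that chain (now 21 weeks).
That remains the longest chain; total 21 weeks.

21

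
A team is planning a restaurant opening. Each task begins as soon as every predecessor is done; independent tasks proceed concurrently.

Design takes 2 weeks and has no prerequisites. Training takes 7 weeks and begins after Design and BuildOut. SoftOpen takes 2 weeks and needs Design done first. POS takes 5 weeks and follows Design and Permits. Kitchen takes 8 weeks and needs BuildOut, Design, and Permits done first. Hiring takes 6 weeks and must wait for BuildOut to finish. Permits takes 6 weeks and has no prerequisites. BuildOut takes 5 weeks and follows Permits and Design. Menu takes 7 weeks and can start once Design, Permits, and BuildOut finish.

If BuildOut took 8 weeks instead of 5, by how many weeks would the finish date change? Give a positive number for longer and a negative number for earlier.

3

As given, the longest chain is Permits→BuildOut→Kitchen = 6+5+8 = 19, so the finish is 19 weeks.
BuildOut is on the critical path; changing it to 8 makes that path 22 weeks.
That remains the longest chain; total 22 weeks.
Change in finish: 22 − 19 = +3 weeks.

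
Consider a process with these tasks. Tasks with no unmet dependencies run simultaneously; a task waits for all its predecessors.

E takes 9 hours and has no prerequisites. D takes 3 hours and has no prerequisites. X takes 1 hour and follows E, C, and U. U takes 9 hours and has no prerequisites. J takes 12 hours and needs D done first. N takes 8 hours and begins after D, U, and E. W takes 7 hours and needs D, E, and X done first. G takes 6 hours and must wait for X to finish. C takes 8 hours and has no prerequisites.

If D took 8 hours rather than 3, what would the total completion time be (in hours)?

Baseline: U→X→W = 9+1+7 = 17 → 17 hours.
The longest path through D is only 15 hours, so D has float 2.
The binding chain switches to D→J = 8+12 = 20; finish 20 hours.

20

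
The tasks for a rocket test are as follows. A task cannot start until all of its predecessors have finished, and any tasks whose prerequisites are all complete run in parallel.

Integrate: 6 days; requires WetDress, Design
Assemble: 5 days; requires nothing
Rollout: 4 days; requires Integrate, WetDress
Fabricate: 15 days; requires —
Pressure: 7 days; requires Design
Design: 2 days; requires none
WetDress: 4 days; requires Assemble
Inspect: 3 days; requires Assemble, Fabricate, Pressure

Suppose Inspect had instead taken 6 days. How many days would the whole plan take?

The binding path is Assemble→WetDress→Integrate→Rollout = 5+4+6+4 = 19; finish at 19 days.
The longest path through Inspect is only 18 days, so Inspect has float 1.
New critical path: Fabricate→Inspect = 15+6 = 21 ⇒ 21 days.

21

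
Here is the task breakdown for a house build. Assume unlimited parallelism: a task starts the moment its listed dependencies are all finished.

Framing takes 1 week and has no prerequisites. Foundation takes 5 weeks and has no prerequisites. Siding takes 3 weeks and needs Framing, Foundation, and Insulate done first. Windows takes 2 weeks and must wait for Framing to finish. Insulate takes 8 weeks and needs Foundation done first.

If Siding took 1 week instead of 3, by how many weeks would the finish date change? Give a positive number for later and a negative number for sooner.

-2

Actual critical path: Foundation→Insulate→Siding = 5+8+3 = 16 ⇒ 16 weeks.
Since Siding is critical, the -2 change carries straight to that chain (now 14 weeks).
That remains the longest chain; total 14 weeks.
Change in finish: 14 − 16 = -2 weeks.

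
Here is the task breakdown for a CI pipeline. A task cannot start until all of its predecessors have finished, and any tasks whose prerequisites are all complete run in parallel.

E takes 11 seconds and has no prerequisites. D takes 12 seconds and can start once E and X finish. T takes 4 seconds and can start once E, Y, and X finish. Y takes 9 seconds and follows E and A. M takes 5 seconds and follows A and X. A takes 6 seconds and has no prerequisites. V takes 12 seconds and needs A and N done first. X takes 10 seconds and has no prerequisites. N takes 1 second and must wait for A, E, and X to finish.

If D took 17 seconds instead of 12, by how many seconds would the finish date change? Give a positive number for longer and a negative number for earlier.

Actual critical path: E→Y→T = 11+9+4 = 24 ⇒ 24 seconds.
D is off the critical path — its longest chain is 23 seconds, giving 1 of slack.
The binding chain switches to E→D = 11+17 = 28; finish 28 seconds.
Change in finish: 28 − 24 = +4 seconds.

4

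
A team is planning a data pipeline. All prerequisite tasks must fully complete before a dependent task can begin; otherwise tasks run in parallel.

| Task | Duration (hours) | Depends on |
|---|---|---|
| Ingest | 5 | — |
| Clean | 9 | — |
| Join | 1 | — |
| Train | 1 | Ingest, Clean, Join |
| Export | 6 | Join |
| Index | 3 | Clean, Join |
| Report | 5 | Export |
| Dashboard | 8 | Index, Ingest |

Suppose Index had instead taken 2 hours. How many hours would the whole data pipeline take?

19

Actual critical path: Clean→Index→Dashboard = 9+3+8 = 20 ⇒ 20 hours.
Index is on the critical path; changing it to 2 makes that path 19 hours.
The critical path is still Clean→Index→Dashboard; finish is now 19 hours.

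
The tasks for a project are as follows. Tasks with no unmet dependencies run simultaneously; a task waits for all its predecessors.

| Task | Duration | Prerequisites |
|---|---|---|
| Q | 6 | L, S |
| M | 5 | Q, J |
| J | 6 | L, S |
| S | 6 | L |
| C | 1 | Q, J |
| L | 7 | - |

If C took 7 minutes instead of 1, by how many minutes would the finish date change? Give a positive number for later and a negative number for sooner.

Actual critical path: L→S→J→M = 7+6+6+5 = 24 ⇒ 24 minutes.
C is off the critical path — its longest chain is 20 minutes, giving 4 of slack.
The binding chain switches to L→S→J→C = 7+6+6+7 = 26; finish 26 minutes.
Change in finish: 26 − 24 = +2 minutes.

2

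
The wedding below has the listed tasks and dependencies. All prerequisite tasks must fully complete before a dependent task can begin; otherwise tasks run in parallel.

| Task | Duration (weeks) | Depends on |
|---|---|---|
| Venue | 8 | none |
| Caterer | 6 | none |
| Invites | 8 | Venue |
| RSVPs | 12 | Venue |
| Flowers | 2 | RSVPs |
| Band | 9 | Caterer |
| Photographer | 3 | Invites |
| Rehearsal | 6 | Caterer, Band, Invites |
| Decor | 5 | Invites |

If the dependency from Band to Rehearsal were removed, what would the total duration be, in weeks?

Before: longest chain Venue→Invites→Rehearsal = 8+8+6 = 22, finish 22.
Dropping Band→Rehearsal doesn't change Rehearsal's earliest start (16); another predecessor still binds.
The longest chain is now Venue→Invites→Rehearsal = 8+8+6 = 22, so the wedding takes 22 weeks.

22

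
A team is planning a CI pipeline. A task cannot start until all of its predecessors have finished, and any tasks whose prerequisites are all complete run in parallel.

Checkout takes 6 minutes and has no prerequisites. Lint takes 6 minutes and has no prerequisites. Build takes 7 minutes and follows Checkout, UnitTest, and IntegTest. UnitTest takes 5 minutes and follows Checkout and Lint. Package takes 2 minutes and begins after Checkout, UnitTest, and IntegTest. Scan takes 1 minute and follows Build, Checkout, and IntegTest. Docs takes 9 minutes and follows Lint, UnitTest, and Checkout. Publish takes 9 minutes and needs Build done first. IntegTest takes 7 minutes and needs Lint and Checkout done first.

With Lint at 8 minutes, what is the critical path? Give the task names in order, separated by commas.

Lint, IntegTest, Build, Publish

Actual critical path: Lint→IntegTest→Build→Publish = 6+7+7+9 = 29 ⇒ 29 minutes.
Lint lies on that path, so at 8 minutes the path becomes 31 minutes.
That remains the longest chain; total 31 minutes.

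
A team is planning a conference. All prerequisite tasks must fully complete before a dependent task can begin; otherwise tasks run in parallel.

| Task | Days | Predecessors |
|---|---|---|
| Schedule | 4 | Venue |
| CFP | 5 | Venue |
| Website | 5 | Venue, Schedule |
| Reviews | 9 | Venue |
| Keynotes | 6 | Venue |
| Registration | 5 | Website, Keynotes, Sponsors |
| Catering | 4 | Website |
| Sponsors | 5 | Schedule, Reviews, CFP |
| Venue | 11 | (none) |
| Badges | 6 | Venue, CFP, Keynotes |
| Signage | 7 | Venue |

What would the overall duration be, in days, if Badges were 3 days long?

30

Critical path before the change: Venue→Reviews→Sponsors→Registration = 11+9+5+5 = 30 giving 30 days.
Badges is off the critical path — its longest chain is 23 days, giving 7 of slack.
No other chain overtakes it, so the finish is 30 days.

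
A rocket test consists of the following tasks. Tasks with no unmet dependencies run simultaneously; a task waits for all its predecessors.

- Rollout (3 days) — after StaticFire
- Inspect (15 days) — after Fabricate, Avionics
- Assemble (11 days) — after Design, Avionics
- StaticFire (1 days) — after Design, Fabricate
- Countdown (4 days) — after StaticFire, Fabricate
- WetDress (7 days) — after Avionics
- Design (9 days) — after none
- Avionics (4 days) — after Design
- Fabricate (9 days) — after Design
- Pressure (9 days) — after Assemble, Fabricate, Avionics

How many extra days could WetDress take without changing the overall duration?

Design→Fabricate→Inspect = 9+9+15 = 33 sets the makespan at 33 days.
The longest chain containing WetDress totals 20 days.
Slack of WetDress = 26 − 13 = 13 days.

13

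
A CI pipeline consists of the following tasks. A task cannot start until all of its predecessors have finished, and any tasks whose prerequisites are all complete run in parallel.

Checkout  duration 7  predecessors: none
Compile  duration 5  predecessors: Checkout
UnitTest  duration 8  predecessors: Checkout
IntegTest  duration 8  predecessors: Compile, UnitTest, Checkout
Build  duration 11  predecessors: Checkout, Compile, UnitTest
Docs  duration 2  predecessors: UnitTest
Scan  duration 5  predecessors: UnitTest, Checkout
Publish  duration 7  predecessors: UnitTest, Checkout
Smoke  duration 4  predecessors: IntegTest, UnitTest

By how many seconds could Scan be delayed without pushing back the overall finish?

7

The longest chain is Checkout→UnitTest→IntegTest→Smoke = 7+8+8+4 = 27; overall finish 27 seconds.
The longest chain containing Scan totals 20 seconds.
So Scan can slip 27 − 20 = 7 seconds.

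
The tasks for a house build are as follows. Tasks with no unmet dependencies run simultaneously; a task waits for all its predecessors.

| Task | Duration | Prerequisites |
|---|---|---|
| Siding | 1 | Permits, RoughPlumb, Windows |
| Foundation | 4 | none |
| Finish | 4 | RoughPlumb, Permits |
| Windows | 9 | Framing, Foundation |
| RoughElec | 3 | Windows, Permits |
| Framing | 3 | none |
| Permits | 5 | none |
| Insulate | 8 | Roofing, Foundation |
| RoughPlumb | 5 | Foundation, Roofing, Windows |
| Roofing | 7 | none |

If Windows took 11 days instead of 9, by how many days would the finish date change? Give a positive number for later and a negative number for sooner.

2

Actual critical path: Foundation→Windows→RoughPlumb→Finish = 4+9+5+4 = 22 ⇒ 22 days.
Windows is on the critical path; changing it to 11 makes that path 24 days.
The critical path is still Foundation→Windows→RoughPlumb→Finish; finish is now 24 days.
Change in finish: 24 − 22 = +2 days.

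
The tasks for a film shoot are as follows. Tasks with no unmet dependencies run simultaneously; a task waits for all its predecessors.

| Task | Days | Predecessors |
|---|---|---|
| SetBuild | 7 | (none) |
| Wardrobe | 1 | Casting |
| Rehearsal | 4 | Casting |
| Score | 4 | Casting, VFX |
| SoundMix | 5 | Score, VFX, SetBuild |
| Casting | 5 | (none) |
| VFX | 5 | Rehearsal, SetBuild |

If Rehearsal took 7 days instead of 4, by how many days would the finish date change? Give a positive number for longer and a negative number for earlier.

Actual critical path: Casting→Rehearsal→VFX→Score→SoundMix = 5+4+5+4+5 = 23 ⇒ 23 days.
Rehearsal lies on that path, so at 7 days the path becomes 26 days.
That remains the longest chain; total 26 days.
Change in finish: 26 − 23 = +3 days.

3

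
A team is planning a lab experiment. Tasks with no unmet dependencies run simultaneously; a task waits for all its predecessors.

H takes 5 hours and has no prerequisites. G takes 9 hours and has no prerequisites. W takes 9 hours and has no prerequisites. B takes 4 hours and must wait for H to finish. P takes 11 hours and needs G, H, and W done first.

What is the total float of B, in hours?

11

The longest chain is G→P = 9+11 = 20; overall finish 20 hours.
The longest chain containing B totals 9 hours.
Slack of B = 16 − 5 = 11 hours.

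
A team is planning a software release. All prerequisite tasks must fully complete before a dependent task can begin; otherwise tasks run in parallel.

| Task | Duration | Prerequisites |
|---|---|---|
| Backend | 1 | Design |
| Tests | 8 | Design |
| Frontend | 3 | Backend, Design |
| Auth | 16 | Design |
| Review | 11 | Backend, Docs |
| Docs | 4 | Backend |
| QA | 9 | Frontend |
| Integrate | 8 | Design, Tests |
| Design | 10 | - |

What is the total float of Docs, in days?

Design→Backend→Docs→Review = 10+1+4+11 = 26 sets the makespan at 26 days.
Docs finishes as early as 15 and must finish by 15.
Slack of Docs = 11 − 11 = 0 days.

0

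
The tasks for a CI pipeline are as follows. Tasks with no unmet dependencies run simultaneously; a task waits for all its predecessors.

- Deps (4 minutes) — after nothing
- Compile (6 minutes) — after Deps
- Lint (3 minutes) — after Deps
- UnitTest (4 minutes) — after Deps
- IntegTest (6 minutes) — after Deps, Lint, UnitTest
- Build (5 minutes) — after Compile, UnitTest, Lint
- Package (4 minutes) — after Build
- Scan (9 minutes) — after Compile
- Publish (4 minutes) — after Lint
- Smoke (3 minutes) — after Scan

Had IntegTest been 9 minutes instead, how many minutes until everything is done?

22

Baseline: Deps→Compile→Scan→Smoke = 4+6+9+3 = 22 → 22 minutes.
The longest path through IntegTest is only 14 minutes, so IntegTest has float 8.
The critical path is still Deps→Compile→Scan→Smoke; finish is now 22 minutes.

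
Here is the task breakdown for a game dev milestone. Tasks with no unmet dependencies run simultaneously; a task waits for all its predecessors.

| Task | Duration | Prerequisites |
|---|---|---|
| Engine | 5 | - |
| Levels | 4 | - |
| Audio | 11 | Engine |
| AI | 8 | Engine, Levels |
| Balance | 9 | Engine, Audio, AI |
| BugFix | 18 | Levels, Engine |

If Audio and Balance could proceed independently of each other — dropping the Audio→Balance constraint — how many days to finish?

Before: longest chain Engine→Audio→Balance = 5+11+9 = 25, finish 25.
Without Audio→Balance, Balance's earliest start moves from 16 to 13.
New critical path: Engine→BugFix = 5+18 = 23 ⇒ 23 days.

23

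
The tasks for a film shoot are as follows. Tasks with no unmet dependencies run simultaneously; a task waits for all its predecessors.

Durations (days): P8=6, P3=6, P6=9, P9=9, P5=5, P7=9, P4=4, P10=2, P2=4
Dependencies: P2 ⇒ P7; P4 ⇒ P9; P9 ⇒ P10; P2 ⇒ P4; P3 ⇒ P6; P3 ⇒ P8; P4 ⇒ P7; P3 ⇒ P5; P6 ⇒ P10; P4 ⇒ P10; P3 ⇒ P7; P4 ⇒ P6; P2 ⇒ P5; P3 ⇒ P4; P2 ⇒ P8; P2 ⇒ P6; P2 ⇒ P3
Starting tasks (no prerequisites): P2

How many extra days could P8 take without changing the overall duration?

Critical path: P2→P3→P4→P6→P10 = 4+6+4+9+2 = 25, so the finish is 25 days.
Longest path through P8: 16 days (earliest finish 16, latest finish 25).
Float = 25 − 16 = 9.

9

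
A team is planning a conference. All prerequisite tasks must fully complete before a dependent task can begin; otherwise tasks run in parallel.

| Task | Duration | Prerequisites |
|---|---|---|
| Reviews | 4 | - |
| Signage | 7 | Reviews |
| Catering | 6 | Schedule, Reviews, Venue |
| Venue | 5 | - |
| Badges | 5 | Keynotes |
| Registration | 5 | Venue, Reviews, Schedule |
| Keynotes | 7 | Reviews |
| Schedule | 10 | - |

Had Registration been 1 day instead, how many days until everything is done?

Actual critical path: Reviews→Keynotes→Badges = 4+7+5 = 16 ⇒ 16 days.
The longest path through Registration is only 15 days, so Registration has float 1.
The critical path is still Reviews→Keynotes→Badges; finish is now 16 days.

16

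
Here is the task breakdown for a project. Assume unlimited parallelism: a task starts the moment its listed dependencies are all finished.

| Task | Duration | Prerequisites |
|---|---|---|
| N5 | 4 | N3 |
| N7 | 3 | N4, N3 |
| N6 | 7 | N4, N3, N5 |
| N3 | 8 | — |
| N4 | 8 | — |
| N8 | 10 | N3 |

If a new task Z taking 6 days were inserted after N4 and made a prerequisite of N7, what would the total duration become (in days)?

19

Originally the schedule takes 19 days.
With Z inserted, N7 now waits for max(N4, N3, Z).
New critical path: N3→N5→N6 = 8+4+7 = 19 ⇒ 19 days.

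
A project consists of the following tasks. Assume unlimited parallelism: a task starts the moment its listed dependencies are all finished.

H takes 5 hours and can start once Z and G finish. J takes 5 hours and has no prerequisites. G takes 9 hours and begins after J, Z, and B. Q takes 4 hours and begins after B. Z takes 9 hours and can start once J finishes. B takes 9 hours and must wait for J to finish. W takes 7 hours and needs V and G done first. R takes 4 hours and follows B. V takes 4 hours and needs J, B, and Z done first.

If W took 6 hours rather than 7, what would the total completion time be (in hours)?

29

As given, the longest chain is J→B→G→W = 5+9+9+7 = 30, so the finish is 30 hours.
Since W is critical, the -1 change carries straight to that chain (now 29 hours).
That remains the longest chain; total 29 hours.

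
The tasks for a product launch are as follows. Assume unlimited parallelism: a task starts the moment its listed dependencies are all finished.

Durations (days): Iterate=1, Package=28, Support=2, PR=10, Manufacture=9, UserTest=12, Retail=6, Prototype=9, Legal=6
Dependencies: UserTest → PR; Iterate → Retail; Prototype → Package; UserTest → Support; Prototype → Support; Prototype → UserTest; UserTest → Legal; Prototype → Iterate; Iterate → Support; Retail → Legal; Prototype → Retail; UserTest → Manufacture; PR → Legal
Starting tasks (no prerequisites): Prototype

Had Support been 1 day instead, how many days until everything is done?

37

Baseline: Prototype→UserTest→PR→Legal = 9+12+10+6 = 37 → 37 days.
The longest path through Support is only 23 days, so Support has float 14.
That remains the longest chain; total 37 days.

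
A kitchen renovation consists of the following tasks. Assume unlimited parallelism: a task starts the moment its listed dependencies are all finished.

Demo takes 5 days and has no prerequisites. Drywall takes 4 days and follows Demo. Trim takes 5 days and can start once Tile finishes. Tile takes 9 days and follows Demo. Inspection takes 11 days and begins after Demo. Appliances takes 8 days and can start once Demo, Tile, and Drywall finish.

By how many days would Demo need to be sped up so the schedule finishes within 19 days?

3

Current finish: 22 days; target: 19.
Demo is on every critical path, so each day cut from Demo cuts the finish by one (this holds down to a finish of 18).
Need 22 − 19 = 3 days off Demo → Demo becomes 2 days, finish becomes 19.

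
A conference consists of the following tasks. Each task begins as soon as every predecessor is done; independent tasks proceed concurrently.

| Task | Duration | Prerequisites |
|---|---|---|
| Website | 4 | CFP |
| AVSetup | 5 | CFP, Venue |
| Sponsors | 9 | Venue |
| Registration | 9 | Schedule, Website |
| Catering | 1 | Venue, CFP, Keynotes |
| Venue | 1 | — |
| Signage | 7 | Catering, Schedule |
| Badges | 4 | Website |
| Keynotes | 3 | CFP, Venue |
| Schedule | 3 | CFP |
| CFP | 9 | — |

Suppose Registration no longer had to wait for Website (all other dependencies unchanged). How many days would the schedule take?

21

Original critical path: CFP→Website→Registration = 9+4+9 = 22 ⇒ 22 days.
Without Website→Registration, Registration's earliest start moves from 13 to 12.
The longest chain is now CFP→Schedule→Registration = 9+3+9 = 21, so the schedule takes 21 days.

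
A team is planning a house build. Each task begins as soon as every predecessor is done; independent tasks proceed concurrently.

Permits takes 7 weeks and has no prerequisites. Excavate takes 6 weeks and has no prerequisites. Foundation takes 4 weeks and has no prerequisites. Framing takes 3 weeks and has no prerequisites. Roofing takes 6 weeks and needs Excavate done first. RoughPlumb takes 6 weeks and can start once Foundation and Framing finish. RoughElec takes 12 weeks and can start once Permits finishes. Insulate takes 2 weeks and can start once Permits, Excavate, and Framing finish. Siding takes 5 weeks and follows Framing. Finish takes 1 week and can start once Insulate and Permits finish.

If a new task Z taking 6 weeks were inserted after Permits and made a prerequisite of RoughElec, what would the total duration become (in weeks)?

25

Originally the schedule takes 19 weeks.
With Z inserted, RoughElec now waits for max(Permits, Z).
New critical path: Permits→Z→RoughElec = 7+6+12 = 25 ⇒ 25 weeks.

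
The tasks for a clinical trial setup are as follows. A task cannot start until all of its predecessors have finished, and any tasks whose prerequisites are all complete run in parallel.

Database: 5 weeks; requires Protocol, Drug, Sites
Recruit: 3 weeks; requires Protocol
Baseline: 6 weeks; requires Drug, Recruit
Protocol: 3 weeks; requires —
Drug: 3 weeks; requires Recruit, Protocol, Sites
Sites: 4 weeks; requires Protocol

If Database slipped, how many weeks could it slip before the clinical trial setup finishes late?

1

The longest chain is Protocol→Sites→Drug→Baseline = 3+4+3+6 = 16; overall finish 16 weeks.
The longest chain containing Database totals 15 weeks.
Slack of Database = 11 − 10 = 1 week.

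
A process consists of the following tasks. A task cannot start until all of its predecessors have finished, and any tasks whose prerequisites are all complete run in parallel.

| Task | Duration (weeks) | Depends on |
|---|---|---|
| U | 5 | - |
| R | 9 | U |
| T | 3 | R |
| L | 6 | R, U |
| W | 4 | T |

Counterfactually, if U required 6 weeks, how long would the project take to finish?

22

Actual critical path: U→R→T→W = 5+9+3+4 = 21 ⇒ 21 weeks.
Since U is critical, the +1 change carries straight to that chain (now 22 weeks).
That remains the longest chain; total 22 weeks.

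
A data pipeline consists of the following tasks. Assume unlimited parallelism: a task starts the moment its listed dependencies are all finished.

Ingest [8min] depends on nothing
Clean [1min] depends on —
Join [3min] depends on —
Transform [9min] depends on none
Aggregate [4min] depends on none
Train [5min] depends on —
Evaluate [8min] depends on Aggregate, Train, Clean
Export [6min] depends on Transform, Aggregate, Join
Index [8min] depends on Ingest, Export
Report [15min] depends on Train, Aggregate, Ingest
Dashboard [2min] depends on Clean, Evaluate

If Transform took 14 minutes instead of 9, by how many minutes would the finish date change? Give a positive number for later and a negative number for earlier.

Baseline: Transform→Export→Index = 9+6+8 = 23 → 23 minutes.
Since Transform is critical, the +5 change carries straight to that chain (now 28 minutes).
No other chain overtakes it, so the finish is 28 minutes.
Change in finish: 28 − 23 = +5 minutes.

5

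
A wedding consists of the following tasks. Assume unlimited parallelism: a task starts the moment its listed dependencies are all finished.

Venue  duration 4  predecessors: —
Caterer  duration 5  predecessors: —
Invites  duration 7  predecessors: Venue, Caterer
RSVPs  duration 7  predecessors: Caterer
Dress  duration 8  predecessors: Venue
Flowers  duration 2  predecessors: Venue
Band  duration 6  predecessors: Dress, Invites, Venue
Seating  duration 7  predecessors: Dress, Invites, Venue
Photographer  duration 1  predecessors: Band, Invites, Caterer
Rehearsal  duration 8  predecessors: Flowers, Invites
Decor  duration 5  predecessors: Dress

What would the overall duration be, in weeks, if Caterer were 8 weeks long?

23

Baseline: Caterer→Invites→Rehearsal = 5+7+8 = 20 → 20 weeks.
Caterer lies on that path, so at 8 weeks the path becomes 23 weeks.
The critical path is still Caterer→Invites→Rehearsal; finish is now 23 weeks.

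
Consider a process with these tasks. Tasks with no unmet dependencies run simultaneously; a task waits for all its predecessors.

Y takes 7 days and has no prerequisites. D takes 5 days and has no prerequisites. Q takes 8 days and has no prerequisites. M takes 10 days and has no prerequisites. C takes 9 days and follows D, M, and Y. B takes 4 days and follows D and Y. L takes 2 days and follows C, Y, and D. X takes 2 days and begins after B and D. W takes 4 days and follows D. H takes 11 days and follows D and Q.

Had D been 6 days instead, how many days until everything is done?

21

As given, the longest chain is M→C→L = 10+9+2 = 21, so the finish is 21 days.
D is off the critical path — its longest chain is 16 days, giving 5 of slack.
No other chain overtakes it, so the finish is 21 days.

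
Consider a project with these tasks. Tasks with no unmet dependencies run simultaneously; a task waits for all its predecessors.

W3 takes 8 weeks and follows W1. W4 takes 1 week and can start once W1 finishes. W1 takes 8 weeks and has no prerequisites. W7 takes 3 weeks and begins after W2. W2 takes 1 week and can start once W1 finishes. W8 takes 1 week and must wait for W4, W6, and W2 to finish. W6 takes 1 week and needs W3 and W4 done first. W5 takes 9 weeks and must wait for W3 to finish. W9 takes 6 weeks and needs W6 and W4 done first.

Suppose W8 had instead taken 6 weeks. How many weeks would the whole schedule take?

As given, the longest chain is W1→W3→W5 = 8+8+9 = 25, so the finish is 25 weeks.
W8 is off the critical path — its longest chain is 18 weeks, giving 7 of slack.
That remains the longest chain; total 25 weeks.

25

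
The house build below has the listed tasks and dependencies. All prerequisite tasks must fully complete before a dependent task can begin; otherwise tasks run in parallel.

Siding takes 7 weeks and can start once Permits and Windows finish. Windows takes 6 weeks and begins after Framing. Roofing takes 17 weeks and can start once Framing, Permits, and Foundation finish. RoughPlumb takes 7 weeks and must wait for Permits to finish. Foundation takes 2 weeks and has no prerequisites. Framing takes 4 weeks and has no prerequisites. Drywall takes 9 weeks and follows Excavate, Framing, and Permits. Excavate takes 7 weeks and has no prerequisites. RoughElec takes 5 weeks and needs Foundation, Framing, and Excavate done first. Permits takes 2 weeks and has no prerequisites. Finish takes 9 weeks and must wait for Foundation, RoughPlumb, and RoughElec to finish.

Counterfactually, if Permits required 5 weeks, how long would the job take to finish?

The binding path is Excavate→RoughElec→Finish = 7+5+9 = 21; finish at 21 weeks.
Permits has 2 weeks of float (longest path through it is 19).
Now Permits→Roofing = 5+17 = 22 is longest, so the finish becomes 22 weeks.

22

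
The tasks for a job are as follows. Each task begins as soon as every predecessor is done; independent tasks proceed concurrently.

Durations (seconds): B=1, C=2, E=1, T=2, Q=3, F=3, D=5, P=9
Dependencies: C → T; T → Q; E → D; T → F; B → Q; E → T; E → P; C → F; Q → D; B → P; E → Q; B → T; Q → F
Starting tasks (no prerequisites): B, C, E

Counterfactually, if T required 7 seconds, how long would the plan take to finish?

17

Critical path before the change: C→T→Q→D = 2+2+3+5 = 12 giving 12 seconds.
T lies on that path, so at 7 seconds the path becomes 17 seconds.
That remains the longest chain; total 17 seconds.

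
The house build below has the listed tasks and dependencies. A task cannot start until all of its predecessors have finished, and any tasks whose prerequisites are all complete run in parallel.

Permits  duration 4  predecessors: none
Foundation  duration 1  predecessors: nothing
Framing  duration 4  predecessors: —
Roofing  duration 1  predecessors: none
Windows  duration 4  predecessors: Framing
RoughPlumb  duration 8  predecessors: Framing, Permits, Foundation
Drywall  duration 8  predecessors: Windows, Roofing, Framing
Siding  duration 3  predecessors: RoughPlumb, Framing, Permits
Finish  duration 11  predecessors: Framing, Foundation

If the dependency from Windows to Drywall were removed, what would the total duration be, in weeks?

Before: longest chain Framing→Windows→Drywall = 4+4+8 = 16, finish 16.
Without Windows→Drywall, Drywall's earliest start moves from 8 to 4.
The longest chain is now Permits→RoughPlumb→Siding = 4+8+3 = 15, so the schedule takes 15 weeks.

15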